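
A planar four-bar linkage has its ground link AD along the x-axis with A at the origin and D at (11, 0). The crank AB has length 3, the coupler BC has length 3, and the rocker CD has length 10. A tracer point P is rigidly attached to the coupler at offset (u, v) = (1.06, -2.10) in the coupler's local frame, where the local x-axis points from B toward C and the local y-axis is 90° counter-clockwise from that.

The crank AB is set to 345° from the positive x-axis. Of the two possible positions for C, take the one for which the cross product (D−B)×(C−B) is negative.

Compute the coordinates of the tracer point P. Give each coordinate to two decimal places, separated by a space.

A=(0,0), D=(11.00,0)
B = A + 3.00·(cos345°, sin345°) = (2.8978, -0.7765)
|BD| = 8.1393
circle(B,3.00) ∩ circle(D,10.00): a=-1.5205, h=2.5862
  candidates: C₊=(1.1375,1.6529) cross=21.050; C₋=(1.6310,-3.4959) cross=-21.050
  mode - wants cross < 0 → take C=(1.6310,-3.4959) (cross=-21.050)
ex = (C−B)/|BC| = (-0.4223,-0.9065); ey = (0.9065,-0.4223)
P = B + 1.06·ex + -2.10·ey = (0.5466,-0.8505)

0.55 -0.85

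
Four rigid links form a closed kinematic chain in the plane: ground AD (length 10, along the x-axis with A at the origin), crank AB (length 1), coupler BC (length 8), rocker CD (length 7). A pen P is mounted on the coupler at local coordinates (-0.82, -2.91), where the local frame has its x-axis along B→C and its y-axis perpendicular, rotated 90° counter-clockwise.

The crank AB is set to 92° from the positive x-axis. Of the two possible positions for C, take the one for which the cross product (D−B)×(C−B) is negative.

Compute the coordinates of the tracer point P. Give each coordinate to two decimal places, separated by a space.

-2.78 -0.27

A=(0,0), D=(10.00,0)
B = A + 1.00·(cos92°, sin92°) = (-0.0349, 0.9994)
|BD| = 10.0845
circle(B,8.00) ∩ circle(D,7.00): a=5.7860, h=5.5247
  candidates: C₊=(6.2701,5.9235) cross=55.714; C₋=(5.1751,-5.0715) cross=-55.714
  mode - wants cross < 0 → take C=(5.1751,-5.0715) (cross=-55.714)
ex = (C−B)/|BC| = (0.6512,-0.7589); ey = (0.7589,0.6512)
P = B + -0.82·ex + -2.91·ey = (-2.7772,-0.2735)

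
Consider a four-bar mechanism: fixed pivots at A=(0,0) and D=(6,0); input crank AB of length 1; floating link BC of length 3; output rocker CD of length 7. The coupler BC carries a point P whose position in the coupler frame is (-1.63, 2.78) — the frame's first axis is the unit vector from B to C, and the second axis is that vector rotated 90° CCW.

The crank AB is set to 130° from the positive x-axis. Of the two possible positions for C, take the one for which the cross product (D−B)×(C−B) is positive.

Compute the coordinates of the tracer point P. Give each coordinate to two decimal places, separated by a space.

-3.72 -0.18

A=(0,0), D=(6.00,0)
B = A + 1.00·(cos130°, sin130°) = (-0.6428, 0.7660)
|BD| = 6.6868
circle(B,3.00) ∩ circle(D,7.00): a=0.3524, h=2.9792
  candidates: C₊=(0.0486,3.6853) cross=19.922; C₋=(-0.6340,-2.2339) cross=-19.922
  mode + wants cross > 0 → take C=(0.0486,3.6853) (cross=19.922)
ex = (C−B)/|BC| = (0.2305,0.9731); ey = (-0.9731,0.2305)
P = B + -1.63·ex + 2.78·ey = (-3.7236,-0.1794)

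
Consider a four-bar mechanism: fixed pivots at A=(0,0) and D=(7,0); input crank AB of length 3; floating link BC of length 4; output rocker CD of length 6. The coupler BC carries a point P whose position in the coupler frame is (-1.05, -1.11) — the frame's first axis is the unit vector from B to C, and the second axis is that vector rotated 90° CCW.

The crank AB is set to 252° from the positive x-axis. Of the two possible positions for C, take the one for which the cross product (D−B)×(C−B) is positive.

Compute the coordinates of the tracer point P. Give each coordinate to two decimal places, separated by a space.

A=(0,0), D=(7.00,0)
B = A + 3.00·(cos252°, sin252°) = (-0.9271, -2.8532)
|BD| = 8.4249
circle(B,4.00) ∩ circle(D,6.00): a=3.0255, h=2.6166
  candidates: C₊=(1.0335,0.6334) cross=22.044; C₋=(2.8058,-4.2905) cross=-22.044
  mode + wants cross > 0 → take C=(1.0335,0.6334) (cross=22.044)
ex = (C−B)/|BC| = (0.4901,0.8716); ey = (-0.8716,0.4901)
P = B + -1.05·ex + -1.11·ey = (-0.4742,-4.3125)

-0.47 -4.31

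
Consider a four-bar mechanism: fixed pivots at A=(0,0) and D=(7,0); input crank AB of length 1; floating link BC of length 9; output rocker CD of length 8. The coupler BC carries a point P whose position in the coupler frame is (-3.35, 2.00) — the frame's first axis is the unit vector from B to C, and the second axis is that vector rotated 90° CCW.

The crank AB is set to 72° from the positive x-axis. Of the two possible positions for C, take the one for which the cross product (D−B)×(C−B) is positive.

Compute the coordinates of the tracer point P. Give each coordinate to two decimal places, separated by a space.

A=(0,0), D=(7.00,0)
B = A + 1.00·(cos72°, sin72°) = (0.3090, 0.9511)
|BD| = 6.7582
circle(B,9.00) ∩ circle(D,8.00): a=4.6368, h=7.7136
  candidates: C₊=(5.9852,7.9354) cross=52.130; C₋=(3.8142,-7.3383) cross=-52.130
  mode + wants cross > 0 → take C=(5.9852,7.9354) (cross=52.130)
ex = (C−B)/|BC| = (0.6307,0.7760); ey = (-0.7760,0.6307)
P = B + -3.35·ex + 2.00·ey = (-3.3559,-0.3873)

-3.36 -0.39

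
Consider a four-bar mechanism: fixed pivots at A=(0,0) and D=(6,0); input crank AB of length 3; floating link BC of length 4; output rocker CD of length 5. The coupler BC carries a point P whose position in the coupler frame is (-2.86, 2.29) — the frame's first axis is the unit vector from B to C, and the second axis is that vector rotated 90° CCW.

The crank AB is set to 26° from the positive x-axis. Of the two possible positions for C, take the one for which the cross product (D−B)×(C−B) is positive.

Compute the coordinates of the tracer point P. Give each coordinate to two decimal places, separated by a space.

-0.69 -0.07

A=(0,0), D=(6.00,0)
B = A + 3.00·(cos26°, sin26°) = (2.6964, 1.3151)
|BD| = 3.5558
circle(B,4.00) ∩ circle(D,5.00): a=0.5123, h=3.9671
  candidates: C₊=(4.6396,4.8114) cross=14.106; C₋=(1.7051,-2.5601) cross=-14.106
  mode + wants cross > 0 → take C=(4.6396,4.8114) (cross=14.106)
ex = (C−B)/|BC| = (0.4858,0.8741); ey = (-0.8741,0.4858)
P = B + -2.86·ex + 2.29·ey = (-0.6946,-0.0722)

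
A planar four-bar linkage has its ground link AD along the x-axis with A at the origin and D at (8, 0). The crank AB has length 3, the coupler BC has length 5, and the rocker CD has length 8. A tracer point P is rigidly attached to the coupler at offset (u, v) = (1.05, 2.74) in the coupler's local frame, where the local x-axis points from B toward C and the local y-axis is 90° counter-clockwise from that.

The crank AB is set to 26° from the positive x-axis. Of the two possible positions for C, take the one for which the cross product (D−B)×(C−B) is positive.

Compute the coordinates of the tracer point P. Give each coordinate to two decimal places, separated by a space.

A=(0,0), D=(8.00,0)
B = A + 3.00·(cos26°, sin26°) = (2.6964, 1.3151)
|BD| = 5.4642
circle(B,5.00) ∩ circle(D,8.00): a=-0.8365, h=4.9295
  candidates: C₊=(3.0709,6.3011) cross=26.936; C₋=(0.6980,-3.2682) cross=-26.936
  mode + wants cross > 0 → take C=(3.0709,6.3011) (cross=26.936)
ex = (C−B)/|BC| = (0.0749,0.9972); ey = (-0.9972,0.0749)
P = B + 1.05·ex + 2.74·ey = (0.0427,2.5674)

0.04 2.57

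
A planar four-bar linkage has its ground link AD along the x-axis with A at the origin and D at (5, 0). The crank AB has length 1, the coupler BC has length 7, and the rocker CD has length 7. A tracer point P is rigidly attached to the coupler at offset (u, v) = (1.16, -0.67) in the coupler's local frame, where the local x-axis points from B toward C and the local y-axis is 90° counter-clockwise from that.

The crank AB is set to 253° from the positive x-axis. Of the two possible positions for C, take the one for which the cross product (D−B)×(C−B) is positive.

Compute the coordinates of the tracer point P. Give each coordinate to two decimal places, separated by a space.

0.61 0.03

A=(0,0), D=(5.00,0)
B = A + 1.00·(cos253°, sin253°) = (-0.2924, -0.9563)
|BD| = 5.3781
circle(B,7.00) ∩ circle(D,7.00): a=2.6890, h=6.4629
  candidates: C₊=(1.2046,5.8818) cross=34.758; C₋=(3.5030,-6.8381) cross=-34.758
  mode + wants cross > 0 → take C=(1.2046,5.8818) (cross=34.758)
ex = (C−B)/|BC| = (0.2139,0.9769); ey = (-0.9769,0.2139)
P = B + 1.16·ex + -0.67·ey = (0.6102,0.0336)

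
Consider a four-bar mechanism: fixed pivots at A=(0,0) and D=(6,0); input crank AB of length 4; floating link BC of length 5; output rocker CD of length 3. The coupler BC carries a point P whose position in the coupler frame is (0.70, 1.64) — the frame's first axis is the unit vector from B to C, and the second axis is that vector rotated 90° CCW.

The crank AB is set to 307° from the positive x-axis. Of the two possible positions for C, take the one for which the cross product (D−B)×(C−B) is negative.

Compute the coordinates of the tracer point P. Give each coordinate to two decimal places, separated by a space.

2.93 -1.49

A=(0,0), D=(6.00,0)
B = A + 4.00·(cos307°, sin307°) = (2.4073, -3.1945)
|BD| = 4.8076
circle(B,5.00) ∩ circle(D,3.00): a=4.0678, h=2.9074
  candidates: C₊=(3.5153,1.6811) cross=13.977; C₋=(7.3791,-2.6642) cross=-13.977
  mode - wants cross < 0 → take C=(7.3791,-2.6642) (cross=-13.977)
ex = (C−B)/|BC| = (0.9944,0.1061); ey = (-0.1061,0.9944)
P = B + 0.70·ex + 1.64·ey = (2.9294,-1.4896)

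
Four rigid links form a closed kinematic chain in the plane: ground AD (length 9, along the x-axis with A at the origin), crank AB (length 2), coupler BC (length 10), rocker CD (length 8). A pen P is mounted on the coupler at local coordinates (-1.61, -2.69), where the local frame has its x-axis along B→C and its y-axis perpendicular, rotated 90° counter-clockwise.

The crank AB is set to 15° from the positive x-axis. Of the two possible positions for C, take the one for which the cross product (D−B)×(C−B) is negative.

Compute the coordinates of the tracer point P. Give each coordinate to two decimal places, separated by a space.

A=(0,0), D=(9.00,0)
B = A + 2.00·(cos15°, sin15°) = (1.9319, 0.5176)
|BD| = 7.0871
circle(B,10.00) ∩ circle(D,8.00): a=6.0834, h=7.9368
  candidates: C₊=(8.5787,7.9889) cross=56.249; C₋=(7.4193,-7.8423) cross=-56.249
  mode - wants cross < 0 → take C=(7.4193,-7.8423) (cross=-56.249)
ex = (C−B)/|BC| = (0.5487,-0.8360); ey = (0.8360,0.5487)
P = B + -1.61·ex + -2.69·ey = (-1.2004,0.3875)

-1.20 0.39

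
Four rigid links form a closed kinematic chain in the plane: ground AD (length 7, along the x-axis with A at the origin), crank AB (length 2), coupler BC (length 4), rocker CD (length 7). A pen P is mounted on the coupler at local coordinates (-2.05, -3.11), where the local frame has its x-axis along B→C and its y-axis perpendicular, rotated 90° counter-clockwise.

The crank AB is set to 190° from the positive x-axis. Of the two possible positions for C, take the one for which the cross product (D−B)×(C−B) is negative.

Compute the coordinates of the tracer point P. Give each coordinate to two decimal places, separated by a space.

A=(0,0), D=(7.00,0)
B = A + 2.00·(cos190°, sin190°) = (-1.9696, -0.3473)
|BD| = 8.9763
circle(B,4.00) ∩ circle(D,7.00): a=2.6500, h=2.9962
  candidates: C₊=(0.5625,2.7492) cross=26.895; C₋=(0.7943,-3.2388) cross=-26.895
  mode - wants cross < 0 → take C=(0.7943,-3.2388) (cross=-26.895)
ex = (C−B)/|BC| = (0.6910,-0.7229); ey = (0.7229,0.6910)
P = B + -2.05·ex + -3.11·ey = (-5.6343,-1.0144)

-5.63 -1.01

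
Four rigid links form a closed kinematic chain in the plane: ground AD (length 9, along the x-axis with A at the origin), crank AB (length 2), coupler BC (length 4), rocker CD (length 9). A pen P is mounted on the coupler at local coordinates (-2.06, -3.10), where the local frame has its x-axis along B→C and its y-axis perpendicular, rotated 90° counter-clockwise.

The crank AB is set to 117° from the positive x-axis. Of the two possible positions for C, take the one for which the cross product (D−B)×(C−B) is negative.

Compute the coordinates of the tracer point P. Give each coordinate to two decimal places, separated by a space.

A=(0,0), D=(9.00,0)
B = A + 2.00·(cos117°, sin117°) = (-0.9080, 1.7820)
|BD| = 10.0670
circle(B,4.00) ∩ circle(D,9.00): a=1.8051, h=3.5695
  candidates: C₊=(1.5005,4.9757) cross=35.934; C₋=(0.2367,-2.0507) cross=-35.934
  mode - wants cross < 0 → take C=(0.2367,-2.0507) (cross=-35.934)
ex = (C−B)/|BC| = (0.2862,-0.9582); ey = (0.9582,0.2862)
P = B + -2.06·ex + -3.10·ey = (-4.4679,2.8687)

-4.47 2.87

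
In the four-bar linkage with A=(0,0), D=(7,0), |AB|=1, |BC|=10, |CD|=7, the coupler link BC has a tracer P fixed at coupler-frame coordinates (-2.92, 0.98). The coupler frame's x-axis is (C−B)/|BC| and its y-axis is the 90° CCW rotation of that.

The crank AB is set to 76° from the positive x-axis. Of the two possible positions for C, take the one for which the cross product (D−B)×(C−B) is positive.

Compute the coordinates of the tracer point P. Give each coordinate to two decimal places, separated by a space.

A=(0,0), D=(7.00,0)
B = A + 1.00·(cos76°, sin76°) = (0.2419, 0.9703)
|BD| = 6.8274
circle(B,10.00) ∩ circle(D,7.00): a=7.1487, h=6.9926
  candidates: C₊=(8.3118,6.8760) cross=47.741; C₋=(6.3242,-6.9673) cross=-47.741
  mode + wants cross > 0 → take C=(8.3118,6.8760) (cross=47.741)
ex = (C−B)/|BC| = (0.8070,0.5906); ey = (-0.5906,0.8070)
P = B + -2.92·ex + 0.98·ey = (-2.6932,0.0367)

-2.69 0.04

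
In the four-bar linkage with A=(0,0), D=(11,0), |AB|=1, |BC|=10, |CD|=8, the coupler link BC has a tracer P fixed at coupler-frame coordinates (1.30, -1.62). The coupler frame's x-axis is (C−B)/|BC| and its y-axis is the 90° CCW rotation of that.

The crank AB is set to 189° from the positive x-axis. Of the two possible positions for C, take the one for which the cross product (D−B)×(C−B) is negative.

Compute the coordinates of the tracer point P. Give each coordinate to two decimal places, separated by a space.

-1.06 -2.23

A=(0,0), D=(11.00,0)
B = A + 1.00·(cos189°, sin189°) = (-0.9877, -0.1564)
|BD| = 11.9887
circle(B,10.00) ∩ circle(D,8.00): a=7.4958, h=6.6192
  candidates: C₊=(6.4211,6.5600) cross=79.355; C₋=(6.5938,-6.6772) cross=-79.355
  mode - wants cross < 0 → take C=(6.5938,-6.6772) (cross=-79.355)
ex = (C−B)/|BC| = (0.7581,-0.6521); ey = (0.6521,0.7581)
P = B + 1.30·ex + -1.62·ey = (-1.0585,-2.2323)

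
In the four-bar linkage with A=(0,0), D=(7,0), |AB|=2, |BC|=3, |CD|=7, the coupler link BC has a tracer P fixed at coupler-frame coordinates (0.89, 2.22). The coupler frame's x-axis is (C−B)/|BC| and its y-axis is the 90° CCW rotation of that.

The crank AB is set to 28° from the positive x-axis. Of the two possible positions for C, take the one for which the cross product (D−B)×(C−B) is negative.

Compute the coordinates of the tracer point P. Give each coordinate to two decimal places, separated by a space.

A=(0,0), D=(7.00,0)
B = A + 2.00·(cos28°, sin28°) = (1.7659, 0.9389)
|BD| = 5.3177
circle(B,3.00) ∩ circle(D,7.00): a=-1.1022, h=2.7902
  candidates: C₊=(1.1737,3.8799) cross=14.837; C₋=(0.1883,-1.6128) cross=-14.837
  mode - wants cross < 0 → take C=(0.1883,-1.6128) (cross=-14.837)
ex = (C−B)/|BC| = (-0.5259,-0.8506); ey = (0.8506,-0.5259)
P = B + 0.89·ex + 2.22·ey = (3.1862,-0.9855)

3.19 -0.99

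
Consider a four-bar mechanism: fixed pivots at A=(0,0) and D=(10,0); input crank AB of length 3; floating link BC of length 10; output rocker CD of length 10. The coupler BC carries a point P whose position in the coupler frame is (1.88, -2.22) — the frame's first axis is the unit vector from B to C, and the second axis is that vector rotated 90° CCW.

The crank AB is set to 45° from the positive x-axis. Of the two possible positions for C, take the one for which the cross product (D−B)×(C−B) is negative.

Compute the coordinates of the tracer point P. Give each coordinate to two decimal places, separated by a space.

0.22 -0.08

A=(0,0), D=(10.00,0)
B = A + 3.00·(cos45°, sin45°) = (2.1213, 2.1213)
|BD| = 8.1593
circle(B,10.00) ∩ circle(D,10.00): a=4.0796, h=9.1300
  candidates: C₊=(8.4344,9.8767) cross=74.494; C₋=(3.6870,-7.7554) cross=-74.494
  mode - wants cross < 0 → take C=(3.6870,-7.7554) (cross=-74.494)
ex = (C−B)/|BC| = (0.1566,-0.9877); ey = (0.9877,0.1566)
P = B + 1.88·ex + -2.22·ey = (0.2230,-0.0831)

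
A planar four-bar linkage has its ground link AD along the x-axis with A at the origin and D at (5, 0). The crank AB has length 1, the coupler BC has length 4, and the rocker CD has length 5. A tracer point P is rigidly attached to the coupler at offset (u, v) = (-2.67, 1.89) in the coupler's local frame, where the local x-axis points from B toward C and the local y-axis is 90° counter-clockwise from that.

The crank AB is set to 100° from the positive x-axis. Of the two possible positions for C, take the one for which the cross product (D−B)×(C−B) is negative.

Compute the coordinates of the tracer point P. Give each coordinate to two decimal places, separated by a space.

0.93 4.07

A=(0,0), D=(5.00,0)
B = A + 1.00·(cos100°, sin100°) = (-0.1736, 0.9848)
|BD| = 5.2665
circle(B,4.00) ∩ circle(D,5.00): a=1.7788, h=3.5827
  candidates: C₊=(2.2437,4.1717) cross=18.868; C₋=(0.9039,-2.8673) cross=-18.868
  mode - wants cross < 0 → take C=(0.9039,-2.8673) (cross=-18.868)
ex = (C−B)/|BC| = (0.2694,-0.9630); ey = (0.9630,0.2694)
P = B + -2.67·ex + 1.89·ey = (0.9273,4.0652)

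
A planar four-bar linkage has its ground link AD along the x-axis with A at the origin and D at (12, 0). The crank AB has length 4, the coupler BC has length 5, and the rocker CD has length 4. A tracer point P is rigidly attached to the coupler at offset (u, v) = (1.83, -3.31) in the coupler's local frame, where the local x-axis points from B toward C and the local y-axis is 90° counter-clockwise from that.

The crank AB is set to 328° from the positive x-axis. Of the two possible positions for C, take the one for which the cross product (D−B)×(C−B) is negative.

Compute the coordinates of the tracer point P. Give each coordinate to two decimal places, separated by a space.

A=(0,0), D=(12.00,0)
B = A + 4.00·(cos328°, sin328°) = (3.3922, -2.1197)
|BD| = 8.8650
circle(B,5.00) ∩ circle(D,4.00): a=4.9401, h=0.7717
  candidates: C₊=(8.0045,-0.1892) cross=6.841; C₋=(8.3735,-1.6878) cross=-6.841
  mode - wants cross < 0 → take C=(8.3735,-1.6878) (cross=-6.841)
ex = (C−B)/|BC| = (0.9963,0.0864); ey = (-0.0864,0.9963)
P = B + 1.83·ex + -3.31·ey = (5.5013,-5.2592)

5.50 -5.26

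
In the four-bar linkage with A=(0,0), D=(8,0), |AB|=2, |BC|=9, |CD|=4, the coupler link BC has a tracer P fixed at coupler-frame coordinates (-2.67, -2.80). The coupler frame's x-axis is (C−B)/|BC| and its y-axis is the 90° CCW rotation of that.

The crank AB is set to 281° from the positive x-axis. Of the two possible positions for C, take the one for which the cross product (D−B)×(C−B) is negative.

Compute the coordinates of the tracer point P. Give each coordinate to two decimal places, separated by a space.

-2.81 -4.15

A=(0,0), D=(8.00,0)
B = A + 2.00·(cos281°, sin281°) = (0.3816, -1.9633)
|BD| = 7.8673
circle(B,9.00) ∩ circle(D,4.00): a=8.0647, h=3.9951
  candidates: C₊=(7.1942,3.9180) cross=31.431; C₋=(9.1881,-3.8195) cross=-31.431
  mode - wants cross < 0 → take C=(9.1881,-3.8195) (cross=-31.431)
ex = (C−B)/|BC| = (0.9785,-0.2062); ey = (0.2062,0.9785)
P = B + -2.67·ex + -2.80·ey = (-2.8085,-4.1524)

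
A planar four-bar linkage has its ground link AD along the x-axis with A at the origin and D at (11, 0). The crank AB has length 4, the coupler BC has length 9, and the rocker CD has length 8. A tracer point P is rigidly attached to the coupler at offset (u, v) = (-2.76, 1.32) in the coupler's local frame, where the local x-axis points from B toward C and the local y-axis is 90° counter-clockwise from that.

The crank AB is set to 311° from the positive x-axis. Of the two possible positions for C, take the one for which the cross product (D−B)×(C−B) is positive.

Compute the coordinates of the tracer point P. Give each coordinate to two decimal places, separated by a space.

A=(0,0), D=(11.00,0)
B = A + 4.00·(cos311°, sin311°) = (2.6242, -3.0188)
|BD| = 8.9032
circle(B,9.00) ∩ circle(D,8.00): a=5.4063, h=7.1953
  candidates: C₊=(5.2705,5.5833) cross=64.061; C₋=(10.1500,-7.9547) cross=-64.061
  mode + wants cross > 0 → take C=(5.2705,5.5833) (cross=64.061)
ex = (C−B)/|BC| = (0.2940,0.9558); ey = (-0.9558,0.2940)
P = B + -2.76·ex + 1.32·ey = (0.5511,-5.2687)

0.55 -5.27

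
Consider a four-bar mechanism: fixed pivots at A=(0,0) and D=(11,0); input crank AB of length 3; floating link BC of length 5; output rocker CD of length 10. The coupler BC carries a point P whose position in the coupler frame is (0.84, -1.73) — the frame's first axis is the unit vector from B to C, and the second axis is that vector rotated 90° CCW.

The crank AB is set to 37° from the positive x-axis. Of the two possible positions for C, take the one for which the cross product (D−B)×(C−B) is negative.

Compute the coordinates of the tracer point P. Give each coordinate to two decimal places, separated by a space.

0.54 1.29

A=(0,0), D=(11.00,0)
B = A + 3.00·(cos37°, sin37°) = (2.3959, 1.8054)
|BD| = 8.7915
circle(B,5.00) ∩ circle(D,10.00): a=0.1302, h=4.9983
  candidates: C₊=(3.5498,6.6705) cross=43.942; C₋=(1.4969,-3.1131) cross=-43.942
  mode - wants cross < 0 → take C=(1.4969,-3.1131) (cross=-43.942)
ex = (C−B)/|BC| = (-0.1798,-0.9837); ey = (0.9837,-0.1798)
P = B + 0.84·ex + -1.73·ey = (0.5431,1.2902)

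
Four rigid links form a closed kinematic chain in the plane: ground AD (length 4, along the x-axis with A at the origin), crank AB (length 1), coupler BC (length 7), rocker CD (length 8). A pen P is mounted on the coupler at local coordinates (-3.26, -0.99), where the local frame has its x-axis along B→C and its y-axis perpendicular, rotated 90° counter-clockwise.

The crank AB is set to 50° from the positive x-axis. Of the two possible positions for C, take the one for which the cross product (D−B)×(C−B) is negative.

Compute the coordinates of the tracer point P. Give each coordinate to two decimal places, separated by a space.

A=(0,0), D=(4.00,0)
B = A + 1.00·(cos50°, sin50°) = (0.6428, 0.7660)
|BD| = 3.4435
circle(B,7.00) ∩ circle(D,8.00): a=-0.4563, h=6.9851
  candidates: C₊=(1.7519,7.6776) cross=24.053; C₋=(-1.3560,-5.9425) cross=-24.053
  mode - wants cross < 0 → take C=(-1.3560,-5.9425) (cross=-24.053)
ex = (C−B)/|BC| = (-0.2855,-0.9584); ey = (0.9584,-0.2855)
P = B + -3.26·ex + -0.99·ey = (0.6248,4.1730)

0.62 4.17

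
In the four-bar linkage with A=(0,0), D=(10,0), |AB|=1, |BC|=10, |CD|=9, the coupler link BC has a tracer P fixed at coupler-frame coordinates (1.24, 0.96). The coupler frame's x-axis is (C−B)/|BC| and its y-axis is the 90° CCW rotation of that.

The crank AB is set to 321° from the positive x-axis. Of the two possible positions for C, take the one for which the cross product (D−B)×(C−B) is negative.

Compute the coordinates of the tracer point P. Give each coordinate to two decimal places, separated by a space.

2.30 -1.01

A=(0,0), D=(10.00,0)
B = A + 1.00·(cos321°, sin321°) = (0.7771, -0.6293)
|BD| = 9.2443
circle(B,10.00) ∩ circle(D,9.00): a=5.6498, h=8.2510
  candidates: C₊=(5.8521,7.9872) cross=76.275; C₋=(6.9756,-8.4766) cross=-76.275
  mode - wants cross < 0 → take C=(6.9756,-8.4766) (cross=-76.275)
ex = (C−B)/|BC| = (0.6198,-0.7847); ey = (0.7847,0.6198)
P = B + 1.24·ex + 0.96·ey = (2.2991,-1.0073)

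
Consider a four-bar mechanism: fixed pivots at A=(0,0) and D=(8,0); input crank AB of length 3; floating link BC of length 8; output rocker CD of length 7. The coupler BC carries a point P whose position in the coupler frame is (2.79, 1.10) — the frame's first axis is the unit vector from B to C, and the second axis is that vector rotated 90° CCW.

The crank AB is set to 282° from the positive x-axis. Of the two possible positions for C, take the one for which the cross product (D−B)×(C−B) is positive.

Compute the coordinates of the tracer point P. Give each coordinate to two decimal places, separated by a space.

A=(0,0), D=(8.00,0)
B = A + 3.00·(cos282°, sin282°) = (0.6237, -2.9344)
|BD| = 7.9385
circle(B,8.00) ∩ circle(D,7.00): a=4.9140, h=6.3129
  candidates: C₊=(2.8562,4.7478) cross=50.115; C₋=(7.5232,-6.9837) cross=-50.115
  mode + wants cross > 0 → take C=(2.8562,4.7478) (cross=50.115)
ex = (C−B)/|BC| = (0.2791,0.9603); ey = (-0.9603,0.2791)
P = B + 2.79·ex + 1.10·ey = (0.3460,0.0517)

0.35 0.05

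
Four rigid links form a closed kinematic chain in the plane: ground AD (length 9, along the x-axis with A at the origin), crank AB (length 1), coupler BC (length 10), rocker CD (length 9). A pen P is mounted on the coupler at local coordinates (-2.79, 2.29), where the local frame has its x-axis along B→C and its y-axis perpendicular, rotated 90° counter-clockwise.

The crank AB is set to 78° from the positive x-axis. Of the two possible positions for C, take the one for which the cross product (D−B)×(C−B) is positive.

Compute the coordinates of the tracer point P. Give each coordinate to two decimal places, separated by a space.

A=(0,0), D=(9.00,0)
B = A + 1.00·(cos78°, sin78°) = (0.2079, 0.9781)
|BD| = 8.8463
circle(B,10.00) ∩ circle(D,9.00): a=5.4971, h=8.3536
  candidates: C₊=(6.5949,8.6727) cross=73.899; C₋=(4.7476,-7.9320) cross=-73.899
  mode + wants cross > 0 → take C=(6.5949,8.6727) (cross=73.899)
ex = (C−B)/|BC| = (0.6387,0.7695); ey = (-0.7695,0.6387)
P = B + -2.79·ex + 2.29·ey = (-3.3361,0.2940)

-3.34 0.29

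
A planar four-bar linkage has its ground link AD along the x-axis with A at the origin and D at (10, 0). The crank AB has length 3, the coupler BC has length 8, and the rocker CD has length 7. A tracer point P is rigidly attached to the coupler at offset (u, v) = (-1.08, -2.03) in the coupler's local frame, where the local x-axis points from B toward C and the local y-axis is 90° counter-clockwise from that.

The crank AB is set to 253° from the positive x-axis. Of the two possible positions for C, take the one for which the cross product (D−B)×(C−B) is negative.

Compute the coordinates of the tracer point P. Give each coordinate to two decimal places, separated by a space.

-2.67 -4.30

A=(0,0), D=(10.00,0)
B = A + 3.00·(cos253°, sin253°) = (-0.8771, -2.8689)
|BD| = 11.2491
circle(B,8.00) ∩ circle(D,7.00): a=6.2913, h=4.9417
  candidates: C₊=(3.9458,3.5138) cross=55.589; C₋=(6.4664,-6.0427) cross=-55.589
  mode - wants cross < 0 → take C=(6.4664,-6.0427) (cross=-55.589)
ex = (C−B)/|BC| = (0.9179,-0.3967); ey = (0.3967,0.9179)
P = B + -1.08·ex + -2.03·ey = (-2.6738,-4.3039)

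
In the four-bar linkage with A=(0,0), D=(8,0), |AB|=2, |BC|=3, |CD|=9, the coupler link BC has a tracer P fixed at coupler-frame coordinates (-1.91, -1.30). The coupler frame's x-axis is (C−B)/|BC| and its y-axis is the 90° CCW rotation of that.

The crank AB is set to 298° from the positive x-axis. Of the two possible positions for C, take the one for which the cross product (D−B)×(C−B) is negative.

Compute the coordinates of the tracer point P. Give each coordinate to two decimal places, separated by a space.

A=(0,0), D=(8.00,0)
B = A + 2.00·(cos298°, sin298°) = (0.9389, -1.7659)
|BD| = 7.2785
circle(B,3.00) ∩ circle(D,9.00): a=-1.3068, h=2.7004
  candidates: C₊=(-0.9840,0.5368) cross=19.655; C₋=(0.3264,-4.7027) cross=-19.655
  mode - wants cross < 0 → take C=(0.3264,-4.7027) (cross=-19.655)
ex = (C−B)/|BC| = (-0.2042,-0.9789); ey = (0.9789,-0.2042)
P = B + -1.91·ex + -1.30·ey = (0.0563,0.3693)

0.06 0.37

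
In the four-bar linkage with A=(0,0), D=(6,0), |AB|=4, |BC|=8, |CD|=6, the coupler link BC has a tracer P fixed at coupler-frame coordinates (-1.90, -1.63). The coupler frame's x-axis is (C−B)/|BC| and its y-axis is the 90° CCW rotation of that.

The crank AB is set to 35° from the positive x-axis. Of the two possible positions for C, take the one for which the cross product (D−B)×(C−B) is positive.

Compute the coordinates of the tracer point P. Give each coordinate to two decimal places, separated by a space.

1.50 0.53

A=(0,0), D=(6.00,0)
B = A + 4.00·(cos35°, sin35°) = (3.2766, 2.2943)
|BD| = 3.5610
circle(B,8.00) ∩ circle(D,6.00): a=5.7120, h=5.6012
  candidates: C₊=(11.2538,2.8978) cross=19.946; C₋=(4.0363,-5.6695) cross=-19.946
  mode + wants cross > 0 → take C=(11.2538,2.8978) (cross=19.946)
ex = (C−B)/|BC| = (0.9972,0.0754); ey = (-0.0754,0.9972)
P = B + -1.90·ex + -1.63·ey = (1.5050,0.5256)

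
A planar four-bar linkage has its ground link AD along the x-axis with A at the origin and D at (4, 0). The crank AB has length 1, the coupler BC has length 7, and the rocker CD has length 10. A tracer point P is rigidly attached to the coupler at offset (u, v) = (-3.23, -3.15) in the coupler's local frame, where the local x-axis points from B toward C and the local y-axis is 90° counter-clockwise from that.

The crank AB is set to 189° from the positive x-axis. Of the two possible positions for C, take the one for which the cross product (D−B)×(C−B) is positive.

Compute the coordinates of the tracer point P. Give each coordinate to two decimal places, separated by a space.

A=(0,0), D=(4.00,0)
B = A + 1.00·(cos189°, sin189°) = (-0.9877, -0.1564)
|BD| = 4.9901
circle(B,7.00) ∩ circle(D,10.00): a=-2.6150, h=6.4932
  candidates: C₊=(-3.8050,6.2516) cross=32.402; C₋=(-3.3979,-6.7284) cross=-32.402
  mode + wants cross > 0 → take C=(-3.8050,6.2516) (cross=32.402)
ex = (C−B)/|BC| = (-0.4025,0.9154); ey = (-0.9154,-0.4025)
P = B + -3.23·ex + -3.15·ey = (3.1959,-1.8455)

3.20 -1.85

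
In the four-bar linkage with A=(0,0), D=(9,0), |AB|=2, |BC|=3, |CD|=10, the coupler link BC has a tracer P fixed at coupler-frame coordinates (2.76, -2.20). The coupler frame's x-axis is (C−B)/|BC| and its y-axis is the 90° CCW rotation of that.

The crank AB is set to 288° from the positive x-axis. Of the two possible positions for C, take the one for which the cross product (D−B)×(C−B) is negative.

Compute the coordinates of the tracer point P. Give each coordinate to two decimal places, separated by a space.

A=(0,0), D=(9.00,0)
B = A + 2.00·(cos288°, sin288°) = (0.6180, -1.9021)
|BD| = 8.5951
circle(B,3.00) ∩ circle(D,10.00): a=-0.9962, h=2.8298
  candidates: C₊=(-0.9797,0.6370) cross=24.322; C₋=(0.2728,-4.8822) cross=-24.322
  mode - wants cross < 0 → take C=(0.2728,-4.8822) (cross=-24.322)
ex = (C−B)/|BC| = (-0.1151,-0.9934); ey = (0.9934,-0.1151)
P = B + 2.76·ex + -2.20·ey = (-1.8850,-4.3906)

-1.88 -4.39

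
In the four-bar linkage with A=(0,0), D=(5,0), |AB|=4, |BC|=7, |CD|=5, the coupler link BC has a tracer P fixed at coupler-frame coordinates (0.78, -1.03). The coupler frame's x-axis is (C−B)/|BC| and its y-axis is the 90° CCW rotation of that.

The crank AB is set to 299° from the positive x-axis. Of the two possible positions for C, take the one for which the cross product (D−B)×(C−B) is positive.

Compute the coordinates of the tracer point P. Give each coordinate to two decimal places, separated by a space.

A=(0,0), D=(5.00,0)
B = A + 4.00·(cos299°, sin299°) = (1.9392, -3.4985)
|BD| = 4.6484
circle(B,7.00) ∩ circle(D,5.00): a=4.9057, h=4.9934
  candidates: C₊=(1.4113,3.4816) cross=23.211; C₋=(8.9276,-3.0942) cross=-23.211
  mode + wants cross > 0 → take C=(1.4113,3.4816) (cross=23.211)
ex = (C−B)/|BC| = (-0.0754,0.9972); ey = (-0.9972,-0.0754)
P = B + 0.78·ex + -1.03·ey = (2.9075,-2.6430)

2.91 -2.64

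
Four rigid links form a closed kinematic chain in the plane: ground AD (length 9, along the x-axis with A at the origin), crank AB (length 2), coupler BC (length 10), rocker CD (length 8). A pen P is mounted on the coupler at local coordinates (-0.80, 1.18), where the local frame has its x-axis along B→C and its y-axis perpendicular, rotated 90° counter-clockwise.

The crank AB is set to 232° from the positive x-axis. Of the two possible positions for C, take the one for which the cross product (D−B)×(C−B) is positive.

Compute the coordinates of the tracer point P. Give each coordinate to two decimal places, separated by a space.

-2.66 -1.55

A=(0,0), D=(9.00,0)
B = A + 2.00·(cos232°, sin232°) = (-1.2313, -1.5760)
|BD| = 10.3520
circle(B,10.00) ∩ circle(D,8.00): a=6.9148, h=7.2240
  candidates: C₊=(4.5031,6.6165) cross=74.782; C₋=(6.7027,-7.6630) cross=-74.782
  mode + wants cross > 0 → take C=(4.5031,6.6165) (cross=74.782)
ex = (C−B)/|BC| = (0.5734,0.8192); ey = (-0.8192,0.5734)
P = B + -0.80·ex + 1.18·ey = (-2.6568,-1.5548)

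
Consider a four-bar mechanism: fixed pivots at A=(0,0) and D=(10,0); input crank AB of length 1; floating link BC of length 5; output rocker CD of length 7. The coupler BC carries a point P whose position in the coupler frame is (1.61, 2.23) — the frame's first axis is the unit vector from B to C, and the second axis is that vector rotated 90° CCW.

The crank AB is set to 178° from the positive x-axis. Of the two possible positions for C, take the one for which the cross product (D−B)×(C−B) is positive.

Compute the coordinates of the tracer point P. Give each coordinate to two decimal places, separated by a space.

-0.62 2.76

A=(0,0), D=(10.00,0)
B = A + 1.00·(cos178°, sin178°) = (-0.9994, 0.0349)
|BD| = 10.9994
circle(B,5.00) ∩ circle(D,7.00): a=4.4088, h=2.3586
  candidates: C₊=(3.4168,2.3795) cross=25.943; C₋=(3.4019,-2.3376) cross=-25.943
  mode + wants cross > 0 → take C=(3.4168,2.3795) (cross=25.943)
ex = (C−B)/|BC| = (0.8832,0.4689); ey = (-0.4689,0.8832)
P = B + 1.61·ex + 2.23·ey = (-0.6230,2.7595)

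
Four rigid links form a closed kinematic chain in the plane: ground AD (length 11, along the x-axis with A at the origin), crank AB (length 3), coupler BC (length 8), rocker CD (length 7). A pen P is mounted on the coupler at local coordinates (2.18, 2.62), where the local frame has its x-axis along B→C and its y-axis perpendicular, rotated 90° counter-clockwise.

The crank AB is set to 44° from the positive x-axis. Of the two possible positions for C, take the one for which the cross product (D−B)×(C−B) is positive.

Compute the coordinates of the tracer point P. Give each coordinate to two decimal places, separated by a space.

A=(0,0), D=(11.00,0)
B = A + 3.00·(cos44°, sin44°) = (2.1580, 2.0840)
|BD| = 9.0842
circle(B,8.00) ∩ circle(D,7.00): a=5.3677, h=5.9319
  candidates: C₊=(8.7434,6.6263) cross=53.887; C₋=(6.0218,-4.9211) cross=-53.887
  mode + wants cross > 0 → take C=(8.7434,6.6263) (cross=53.887)
ex = (C−B)/|BC| = (0.8232,0.5678); ey = (-0.5678,0.8232)
P = B + 2.18·ex + 2.62·ey = (2.4649,5.4785)

2.46 5.48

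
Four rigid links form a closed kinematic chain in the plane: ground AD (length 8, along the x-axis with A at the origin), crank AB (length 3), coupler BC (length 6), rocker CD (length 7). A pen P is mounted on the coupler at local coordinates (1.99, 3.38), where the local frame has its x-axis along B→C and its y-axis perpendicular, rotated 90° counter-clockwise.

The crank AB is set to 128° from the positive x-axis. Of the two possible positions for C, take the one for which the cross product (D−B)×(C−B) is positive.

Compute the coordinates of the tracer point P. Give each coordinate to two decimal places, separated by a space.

A=(0,0), D=(8.00,0)
B = A + 3.00·(cos128°, sin128°) = (-1.8470, 2.3640)
|BD| = 10.1268
circle(B,6.00) ∩ circle(D,7.00): a=4.4215, h=4.0559
  candidates: C₊=(3.3992,5.2757) cross=41.073; C₋=(1.5056,-2.6120) cross=-41.073
  mode + wants cross > 0 → take C=(3.3992,5.2757) (cross=41.073)
ex = (C−B)/|BC| = (0.8744,0.4853); ey = (-0.4853,0.8744)
P = B + 1.99·ex + 3.38·ey = (-1.7472,6.2851)

-1.75 6.29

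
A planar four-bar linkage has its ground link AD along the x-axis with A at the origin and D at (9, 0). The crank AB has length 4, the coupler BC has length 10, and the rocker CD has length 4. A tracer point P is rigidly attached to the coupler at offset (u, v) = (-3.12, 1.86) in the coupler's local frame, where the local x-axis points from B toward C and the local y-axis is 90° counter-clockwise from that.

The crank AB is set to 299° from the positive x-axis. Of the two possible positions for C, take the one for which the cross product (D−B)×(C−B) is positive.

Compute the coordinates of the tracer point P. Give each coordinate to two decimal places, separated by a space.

-1.52 -4.60

A=(0,0), D=(9.00,0)
B = A + 4.00·(cos299°, sin299°) = (1.9392, -3.4985)
|BD| = 7.8800
circle(B,10.00) ∩ circle(D,4.00): a=9.2700, h=3.7507
  candidates: C₊=(8.5803,3.9779) cross=29.556; C₋=(11.9107,-2.7437) cross=-29.556
  mode + wants cross > 0 → take C=(8.5803,3.9779) (cross=29.556)
ex = (C−B)/|BC| = (0.6641,0.7476); ey = (-0.7476,0.6641)
P = B + -3.12·ex + 1.86·ey = (-1.5234,-4.5959)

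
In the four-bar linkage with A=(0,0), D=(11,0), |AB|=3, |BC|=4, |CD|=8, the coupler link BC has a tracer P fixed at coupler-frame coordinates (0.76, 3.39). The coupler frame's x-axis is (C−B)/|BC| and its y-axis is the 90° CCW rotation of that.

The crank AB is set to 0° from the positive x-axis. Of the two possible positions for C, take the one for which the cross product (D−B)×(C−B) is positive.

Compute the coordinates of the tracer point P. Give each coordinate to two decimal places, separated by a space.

-0.09 1.58

A=(0,0), D=(11.00,0)
B = A + 3.00·(cos0°, sin0°) = (3.0000, 0.0000)
|BD| = 8.0000
circle(B,4.00) ∩ circle(D,8.00): a=1.0000, h=3.8730
  candidates: C₊=(4.0000,3.8730) cross=30.984; C₋=(4.0000,-3.8730) cross=-30.984
  mode + wants cross > 0 → take C=(4.0000,3.8730) (cross=30.984)
ex = (C−B)/|BC| = (0.2500,0.9682); ey = (-0.9682,0.2500)
P = B + 0.76·ex + 3.39·ey = (-0.0924,1.5834)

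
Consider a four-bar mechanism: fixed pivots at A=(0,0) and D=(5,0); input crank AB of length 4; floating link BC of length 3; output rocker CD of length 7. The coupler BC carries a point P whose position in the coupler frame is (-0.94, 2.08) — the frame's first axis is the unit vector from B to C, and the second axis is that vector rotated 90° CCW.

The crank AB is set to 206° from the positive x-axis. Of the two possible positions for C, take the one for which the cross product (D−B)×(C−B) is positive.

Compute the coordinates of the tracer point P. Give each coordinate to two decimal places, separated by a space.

A=(0,0), D=(5.00,0)
B = A + 4.00·(cos206°, sin206°) = (-3.5952, -1.7535)
|BD| = 8.7722
circle(B,3.00) ∩ circle(D,7.00): a=2.1062, h=2.1364
  candidates: C₊=(-1.9585,0.7608) cross=18.741; C₋=(-1.1045,-3.4257) cross=-18.741
  mode + wants cross > 0 → take C=(-1.9585,0.7608) (cross=18.741)
ex = (C−B)/|BC| = (0.5455,0.8381); ey = (-0.8381,0.5455)
P = B + -0.94·ex + 2.08·ey = (-5.8512,-1.4065)

-5.85 -1.41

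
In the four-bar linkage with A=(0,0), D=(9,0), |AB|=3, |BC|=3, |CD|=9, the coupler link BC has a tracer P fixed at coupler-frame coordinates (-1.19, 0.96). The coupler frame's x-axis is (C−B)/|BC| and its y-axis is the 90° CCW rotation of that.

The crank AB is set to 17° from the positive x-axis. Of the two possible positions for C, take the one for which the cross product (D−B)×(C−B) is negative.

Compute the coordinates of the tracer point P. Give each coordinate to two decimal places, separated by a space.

4.29 0.31

A=(0,0), D=(9.00,0)
B = A + 3.00·(cos17°, sin17°) = (2.8689, 0.8771)
|BD| = 6.1935
circle(B,3.00) ∩ circle(D,9.00): a=-2.7158, h=1.2746
  candidates: C₊=(0.3610,2.5234) cross=7.894; C₋=(-0.0000,0.0000) cross=-7.894
  mode - wants cross < 0 → take C=(-0.0000,0.0000) (cross=-7.894)
ex = (C−B)/|BC| = (-0.9563,-0.2924); ey = (0.2924,-0.9563)
P = B + -1.19·ex + 0.96·ey = (4.2876,0.3070)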